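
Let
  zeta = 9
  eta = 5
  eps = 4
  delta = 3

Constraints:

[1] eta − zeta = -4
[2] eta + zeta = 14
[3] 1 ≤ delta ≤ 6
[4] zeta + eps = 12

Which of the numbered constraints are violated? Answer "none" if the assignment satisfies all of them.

Violated: 4.

[1] eta − zeta = 5 − 9 = -4 — OK.
[2] eta + zeta = 5 + 9 = 14 — OK.
[3] delta = 3 lies in [1, 6] — OK.
[4] zeta + eps = 9 + 4 = 13, not 12 — violated.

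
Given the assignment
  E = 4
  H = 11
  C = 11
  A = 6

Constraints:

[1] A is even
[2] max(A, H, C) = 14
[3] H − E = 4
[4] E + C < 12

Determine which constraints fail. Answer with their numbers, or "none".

The assignment fails constraints 2, 3, and 4.

[1] A = 6 is even  true
[2] max(6, 11, 11) = 11, not 14  false
[3] H − E = 11 − 4 = 7, not 4  false
[4] E + C = 4 + 11 = 15; 15 ≥ 12, bound 12 not met  false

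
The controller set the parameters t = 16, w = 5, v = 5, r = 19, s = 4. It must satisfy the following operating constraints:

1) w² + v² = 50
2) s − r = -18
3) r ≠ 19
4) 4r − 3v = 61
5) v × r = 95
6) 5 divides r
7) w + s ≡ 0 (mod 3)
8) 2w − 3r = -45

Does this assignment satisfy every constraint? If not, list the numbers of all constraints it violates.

1) w² + v² = 5² + 5² = 25 + 25 = 50 — OK.
2) s − r = 4 − 19 = -15, not -18 — violated.
3) r = 19, but 19 is required to differ — violated.
4) 4r − 3v = 4(19) − 3(5) = 61 — OK.
5) v × r = 5 × 19 = 95 — OK.
6) 19 = 5×3 + 4, so 5 does not divide 19 — violated.
7) w + s = 9; 9 mod 3 = 0 — OK.
8) 2w − 3r = 2(5) − 3(19) = -47, not -45 — violated.

Constraints 2, 3, 6, 8 do not hold.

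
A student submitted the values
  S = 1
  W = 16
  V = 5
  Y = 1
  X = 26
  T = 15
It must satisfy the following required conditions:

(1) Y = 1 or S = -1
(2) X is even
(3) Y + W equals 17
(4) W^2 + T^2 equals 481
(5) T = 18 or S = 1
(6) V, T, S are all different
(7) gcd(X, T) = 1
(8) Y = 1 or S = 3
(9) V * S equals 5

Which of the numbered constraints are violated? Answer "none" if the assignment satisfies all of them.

(1) Y = 1 = 1 (first disjunct)  true
(2) X = 26 is even  true
(3) Y + W = 1 + 16 = 17  true
(4) W^2 + T^2 = 16^2 + 15^2 = 256 + 225 = 481  true
(5) T = 15 ≠ 18, but S = 1 = 1 (second disjunct)  true
(6) values 5, 15, 1 are pairwise distinct  true
(7) gcd(26, 15) = 1  true
(8) Y = 1 = 1 (first disjunct)  true
(9) V * S = 5 * 1 = 5  true

The assignment satisfies every constraint.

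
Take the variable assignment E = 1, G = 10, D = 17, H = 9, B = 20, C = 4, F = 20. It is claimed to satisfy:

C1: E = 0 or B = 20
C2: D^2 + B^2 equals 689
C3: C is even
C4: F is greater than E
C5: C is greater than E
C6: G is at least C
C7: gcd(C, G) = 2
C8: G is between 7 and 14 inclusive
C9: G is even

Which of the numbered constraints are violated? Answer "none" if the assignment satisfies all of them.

C1: E = 1 ≠ 0, but B = 20 = 20 (second disjunct) — holds.
C2: D^2 + B^2 = 17^2 + 20^2 = 289 + 400 = 689 — holds.
C3: C = 4 is even — holds.
C4: F = 20, E = 1; 20 > 1 — holds.
C5: C = 4, E = 1; 4 > 1 — holds.
C6: G = 10, C = 4; 10 ≥ 4 — holds.
C7: gcd(4, 10) = 2 — holds.
C8: G = 10 lies in [7, 14] — holds.
C9: G = 10 is even — holds.

None — every constraint holds.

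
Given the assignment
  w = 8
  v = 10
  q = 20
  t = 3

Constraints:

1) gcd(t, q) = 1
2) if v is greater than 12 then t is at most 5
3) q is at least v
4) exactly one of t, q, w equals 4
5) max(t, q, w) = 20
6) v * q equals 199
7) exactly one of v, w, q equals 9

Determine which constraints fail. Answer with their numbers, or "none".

Constraints 4, 6, and 7 are violated.

1) gcd(3, 20) = 1 — OK.
2) v = 10, not > 12; antecedent false, conditional vacuously true — OK.
3) q = 20, v = 10; 20 ≥ 10 — OK.
4) t=3, q=20, w=8; 0 of them equal 4, not exactly one — violated.
5) max(3, 20, 8) = 20 — OK.
6) v * q = 10 * 20 = 200, not 199 — violated.
7) v=10, w=8, q=20; 0 of them equal 9, not exactly one — violated.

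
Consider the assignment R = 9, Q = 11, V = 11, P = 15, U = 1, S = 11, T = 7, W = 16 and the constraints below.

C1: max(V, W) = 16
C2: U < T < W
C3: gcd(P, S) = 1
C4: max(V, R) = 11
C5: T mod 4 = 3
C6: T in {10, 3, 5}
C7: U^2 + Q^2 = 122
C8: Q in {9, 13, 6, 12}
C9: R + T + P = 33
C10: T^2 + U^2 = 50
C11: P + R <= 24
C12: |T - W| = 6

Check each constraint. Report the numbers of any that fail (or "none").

Constraints 6, 8, 9, and 12 do not hold.

C1: max(11, 16) = 16 — holds.
C2: values 1 < 7 < 16 — holds.
C3: gcd(15, 11) = 1 — holds.
C4: max(11, 9) = 11 — holds.
C5: 7 mod 4 = 3 — holds.
C6: T = 7 is not in {10, 3, 5} — fails.
C7: U^2 + Q^2 = 1^2 + 11^2 = 1 + 121 = 122 — holds.
C8: Q = 11 is not in {9, 13, 6, 12} — fails.
C9: R + T + P = 9 + 7 + 15 = 31, not 33 — fails.
C10: T^2 + U^2 = 7^2 + 1^2 = 49 + 1 = 50 — holds.
C11: P + R = 15 + 9 = 24; 24 ≤ 24 — holds.
C12: |7 - 16| = 9, not 6 — fails.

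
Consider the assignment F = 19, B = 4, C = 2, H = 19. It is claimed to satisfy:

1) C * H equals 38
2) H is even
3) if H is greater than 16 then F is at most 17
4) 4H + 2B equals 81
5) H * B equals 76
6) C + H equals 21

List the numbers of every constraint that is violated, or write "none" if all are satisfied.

1) C * H = 2 * 19 = 38  holds
2) H = 19 is odd  fails
3) H = 19 > 16, so we need F ≤ 17; but F = 19 > 17  fails
4) 4H + 2B = 4(19) + 2(4) = 84, not 81  fails
5) H * B = 19 * 4 = 76  holds
6) C + H = 2 + 19 = 21  holds

Constraints 2, 3, and 4 are violated.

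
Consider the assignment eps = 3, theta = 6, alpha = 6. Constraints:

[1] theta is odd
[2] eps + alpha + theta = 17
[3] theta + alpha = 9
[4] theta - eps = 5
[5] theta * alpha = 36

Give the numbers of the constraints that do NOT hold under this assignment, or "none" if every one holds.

Constraints 1, 2, 3, and 4 are violated.

[1] theta = 6 is even  no
[2] eps + alpha + theta = 3 + 6 + 6 = 15, not 17  no
[3] theta + alpha = 6 + 6 = 12, not 9  no
[4] theta - eps = 6 - 3 = 3, not 5  no
[5] theta * alpha = 6 * 6 = 36  yes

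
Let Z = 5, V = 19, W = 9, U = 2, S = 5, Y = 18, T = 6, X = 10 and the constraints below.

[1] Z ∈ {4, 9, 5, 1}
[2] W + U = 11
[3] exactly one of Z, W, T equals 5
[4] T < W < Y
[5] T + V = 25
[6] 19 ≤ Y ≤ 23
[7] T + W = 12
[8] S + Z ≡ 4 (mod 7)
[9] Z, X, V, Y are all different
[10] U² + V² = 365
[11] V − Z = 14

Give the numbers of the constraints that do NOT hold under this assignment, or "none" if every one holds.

[1] Z = 5 is in {4, 9, 5, 1}  yes
[2] W + U = 9 + 2 = 11  yes
[3] Z=5, W=9, T=6; 1 of them equals 5  yes
[4] values 6 < 9 < 18  yes
[5] T + V = 6 + 19 = 25  yes
[6] Y = 18 is outside [19, 23]  no
[7] T + W = 6 + 9 = 15, not 12  no
[8] S + Z = 10; 10 mod 7 = 3, not 4  no
[9] values 5, 10, 19, 18 are pairwise distinct  yes
[10] U² + V² = 2² + 19² = 4 + 361 = 365  yes
[11] V − Z = 19 − 5 = 14  yes

Constraints 6, 7, 8 do not hold.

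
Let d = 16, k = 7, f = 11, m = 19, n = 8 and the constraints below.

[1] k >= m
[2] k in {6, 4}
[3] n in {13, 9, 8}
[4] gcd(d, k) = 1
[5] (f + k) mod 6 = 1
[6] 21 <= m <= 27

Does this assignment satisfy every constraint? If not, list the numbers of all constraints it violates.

[1] k = 7, m = 19; 7 < 19 (want ≥)  false
[2] k = 7 is not in {6, 4}  false
[3] n = 8 is in {13, 9, 8}  true
[4] gcd(16, 7) = 1  true
[5] f + k = 18; 18 mod 6 = 0, not 1  false
[6] m = 19 is outside [21, 27]  false

Constraints 1, 2, 5, 6 are violated.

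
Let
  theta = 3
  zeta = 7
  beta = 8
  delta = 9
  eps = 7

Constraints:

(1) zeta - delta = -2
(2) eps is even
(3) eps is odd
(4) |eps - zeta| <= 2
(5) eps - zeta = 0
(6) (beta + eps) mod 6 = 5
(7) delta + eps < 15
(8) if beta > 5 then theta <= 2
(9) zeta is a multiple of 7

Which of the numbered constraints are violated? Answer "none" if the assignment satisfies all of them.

The assignment fails constraints 2, 6, 7, and 8.

(1) zeta - delta = 7 - 9 = -2  ✓
(2) eps = 7 is odd  ✗
(3) eps = 7 is odd  ✓
(4) |7 - 7| = 0; 0 ≤ 2  ✓
(5) eps - zeta = 7 - 7 = 0  ✓
(6) beta + eps = 15; 15 mod 6 = 3, not 5  ✗
(7) delta + eps = 9 + 7 = 16; 16 ≥ 15, bound 15 not met  ✗
(8) beta = 8 > 5, so we need theta ≤ 2; but theta = 3 > 2  ✗
(9) 7 / 7 = 1, so 7 divides 7  ✓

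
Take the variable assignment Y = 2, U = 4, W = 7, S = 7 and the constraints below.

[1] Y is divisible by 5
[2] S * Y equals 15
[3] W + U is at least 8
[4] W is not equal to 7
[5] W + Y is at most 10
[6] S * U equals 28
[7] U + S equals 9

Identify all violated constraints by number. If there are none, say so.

[1] 2 = 5*0 + 2, so 5 does not divide 2 — does not hold.
[2] S * Y = 7 * 2 = 14, not 15 — does not hold.
[3] W + U = 7 + 4 = 11; 11 ≥ 8 — holds.
[4] W = 7, but 7 is required to differ — does not hold.
[5] W + Y = 7 + 2 = 9; 9 ≤ 10 — holds.
[6] S * U = 7 * 4 = 28 — holds.
[7] U + S = 4 + 7 = 11, not 9 — does not hold.

The assignment fails constraints 1, 2, 4, and 7.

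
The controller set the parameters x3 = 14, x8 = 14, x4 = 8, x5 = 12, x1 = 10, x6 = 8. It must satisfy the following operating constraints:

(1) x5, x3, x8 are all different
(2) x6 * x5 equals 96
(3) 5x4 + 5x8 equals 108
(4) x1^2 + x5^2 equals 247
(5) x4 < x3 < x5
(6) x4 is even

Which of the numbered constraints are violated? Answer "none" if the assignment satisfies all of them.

(1) x3 = x8 = 14, not all different  FAIL
(2) x6 * x5 = 8 * 12 = 96  OK
(3) 5x4 + 5x8 = 5(8) + 5(14) = 110, not 108  FAIL
(4) x1^2 + x5^2 = 10^2 + 12^2 = 100 + 144 = 244, not 247  FAIL
(5) values 8, 14, 12; x3 = 14 is not < x5 = 12  FAIL
(6) x4 = 8 is even  OK

Violated: 1, 3, 4, 5.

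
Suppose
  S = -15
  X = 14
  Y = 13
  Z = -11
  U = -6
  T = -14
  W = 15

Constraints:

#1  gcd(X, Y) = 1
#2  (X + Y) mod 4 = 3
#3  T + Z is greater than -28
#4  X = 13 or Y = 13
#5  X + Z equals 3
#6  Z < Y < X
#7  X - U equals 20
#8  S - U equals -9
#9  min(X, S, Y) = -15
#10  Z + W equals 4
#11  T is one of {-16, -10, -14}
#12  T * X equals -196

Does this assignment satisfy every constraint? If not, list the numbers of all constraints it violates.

No violations.

#1 gcd(14, 13) = 1  ✔
#2 X + Y = 27; 27 mod 4 = 3  ✔
#3 T + Z = -14 + (-11) = -25; -25 > -28  ✔
#4 X = 14 ≠ 13, but Y = 13 = 13 (second disjunct)  ✔
#5 X + Z = 14 + (-11) = 3  ✔
#6 values -11 < 13 < 14  ✔
#7 X - U = 14 - (-6) = 20  ✔
#8 S - U = -15 - (-6) = -9  ✔
#9 min(14, -15, 13) = -15  ✔
#10 Z + W = -11 + 15 = 4  ✔
#11 T = -14 is in {-16, -10, -14}  ✔
#12 T * X = -14 * 14 = -196  ✔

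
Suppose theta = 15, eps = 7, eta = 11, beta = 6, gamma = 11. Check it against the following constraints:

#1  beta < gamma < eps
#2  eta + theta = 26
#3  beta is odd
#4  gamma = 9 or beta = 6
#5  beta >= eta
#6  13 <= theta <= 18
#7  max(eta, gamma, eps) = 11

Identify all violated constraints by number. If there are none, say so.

Violated: 1, 3, 5.

#1 values 6, 11, 7; gamma = 11 is not < eps = 7  ✗
#2 eta + theta = 11 + 15 = 26  ✓
#3 beta = 6 is even  ✗
#4 gamma = 11 ≠ 9, but beta = 6 = 6 (second disjunct)  ✓
#5 beta = 6, eta = 11; 6 < 11 (want ≥)  ✗
#6 theta = 15 lies in [13, 18]  ✓
#7 max(11, 11, 7) = 11  ✓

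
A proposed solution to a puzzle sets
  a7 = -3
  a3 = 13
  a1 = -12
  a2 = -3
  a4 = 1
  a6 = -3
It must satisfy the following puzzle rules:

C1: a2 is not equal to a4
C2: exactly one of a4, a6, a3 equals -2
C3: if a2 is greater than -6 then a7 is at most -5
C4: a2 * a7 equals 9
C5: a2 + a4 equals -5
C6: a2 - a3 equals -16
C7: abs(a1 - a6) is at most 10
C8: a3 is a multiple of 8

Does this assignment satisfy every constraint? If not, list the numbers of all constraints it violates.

C1: a2 = -3, a4 = 1; distinct — OK.
C2: a4=1, a6=-3, a3=13; 0 of them equal -2, not exactly one — violated.
C3: a2 = -3 > -6, so we need a7 ≤ -5; but a7 = -3 > -5 — violated.
C4: a2 * a7 = -3 * (-3) = 9 — OK.
C5: a2 + a4 = -3 + 1 = -2, not -5 — violated.
C6: a2 - a3 = -3 - 13 = -16 — OK.
C7: abs(-12 - (-3)) = 9; 9 ≤ 10 — OK.
C8: 13 = 8*1 + 5, so 8 does not divide 13 — violated.

Constraints 2, 3, 5, 8 do not hold.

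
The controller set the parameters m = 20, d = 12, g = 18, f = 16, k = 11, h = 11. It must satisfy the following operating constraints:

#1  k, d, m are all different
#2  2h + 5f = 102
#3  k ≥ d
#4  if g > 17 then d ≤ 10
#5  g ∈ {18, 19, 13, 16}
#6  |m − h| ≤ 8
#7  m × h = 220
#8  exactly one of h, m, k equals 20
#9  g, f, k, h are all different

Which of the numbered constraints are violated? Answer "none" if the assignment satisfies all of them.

#1 values 11, 12, 20 are pairwise distinct — holds.
#2 2h + 5f = 2(11) + 5(16) = 102 — holds.
#3 k = 11, d = 12; 11 < 12 (want ≥) — does not hold.
#4 g = 18 > 17, so we need d ≤ 10; but d = 12 > 10 — does not hold.
#5 g = 18 is in {18, 19, 13, 16} — holds.
#6 |20 − 11| = 9; 9 > 8, exceeds bound 8 — does not hold.
#7 m × h = 20 × 11 = 220 — holds.
#8 h=11, m=20, k=11; 1 of them equals 20 — holds.
#9 k = h = 11, not all different — does not hold.

Constraints 3, 4, 6, and 9 do not hold.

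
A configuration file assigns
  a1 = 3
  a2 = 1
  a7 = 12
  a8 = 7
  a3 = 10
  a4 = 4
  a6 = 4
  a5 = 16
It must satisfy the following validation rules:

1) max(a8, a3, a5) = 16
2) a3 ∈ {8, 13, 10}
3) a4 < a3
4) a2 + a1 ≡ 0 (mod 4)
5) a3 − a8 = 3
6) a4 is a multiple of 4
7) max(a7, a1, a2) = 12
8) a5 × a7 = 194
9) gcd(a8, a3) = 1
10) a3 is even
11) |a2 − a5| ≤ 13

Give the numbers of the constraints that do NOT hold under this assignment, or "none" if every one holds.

1) max(7, 10, 16) = 16 — holds.
2) a3 = 10 is in {8, 13, 10} — holds.
3) a4 = 4, a3 = 10; 4 < 10 — holds.
4) a2 + a1 = 4; 4 mod 4 = 0 — holds.
5) a3 − a8 = 10 − 7 = 3 — holds.
6) 4 / 4 = 1, so 4 divides 4 — holds.
7) max(12, 3, 1) = 12 — holds.
8) a5 × a7 = 16 × 12 = 192, not 194 — fails.
9) gcd(7, 10) = 1 — holds.
10) a3 = 10 is even — holds.
11) |1 − 16| = 15; 15 > 13, exceeds bound 13 — fails.

Violated: 8 and 11.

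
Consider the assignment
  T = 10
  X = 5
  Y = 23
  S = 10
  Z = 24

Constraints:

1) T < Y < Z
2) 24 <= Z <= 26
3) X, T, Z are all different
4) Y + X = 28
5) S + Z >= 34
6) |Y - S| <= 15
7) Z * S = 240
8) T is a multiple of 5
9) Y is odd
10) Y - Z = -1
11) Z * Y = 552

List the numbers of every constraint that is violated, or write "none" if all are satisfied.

The assignment satisfies every constraint.

1) values 10 < 23 < 24 — holds.
2) Z = 24 lies in [24, 26] — holds.
3) values 5, 10, 24 are pairwise distinct — holds.
4) Y + X = 23 + 5 = 28 — holds.
5) S + Z = 10 + 24 = 34; 34 ≥ 34 — holds.
6) |23 - 10| = 13; 13 ≤ 15 — holds.
7) Z * S = 24 * 10 = 240 — holds.
8) 10 / 5 = 2, so 5 divides 10 — holds.
9) Y = 23 is odd — holds.
10) Y - Z = 23 - 24 = -1 — holds.
11) Z * Y = 24 * 23 = 552 — holds.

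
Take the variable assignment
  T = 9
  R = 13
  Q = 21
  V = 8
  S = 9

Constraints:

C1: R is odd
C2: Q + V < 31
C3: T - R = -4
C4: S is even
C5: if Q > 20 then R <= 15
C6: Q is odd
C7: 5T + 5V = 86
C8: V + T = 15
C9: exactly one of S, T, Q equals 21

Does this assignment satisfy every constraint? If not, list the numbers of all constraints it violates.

Constraints 4, 7, 8 are violated.

C1: R = 13 is odd  true
C2: Q + V = 21 + 8 = 29; 29 < 31  true
C3: T - R = 9 - 13 = -4  true
C4: S = 9 is odd  false
C5: Q = 21 > 20, so we need R ≤ 15; R = 13 ≤ 15  true
C6: Q = 21 is odd  true
C7: 5T + 5V = 5(9) + 5(8) = 85, not 86  false
C8: V + T = 8 + 9 = 17, not 15  false
C9: S=9, T=9, Q=21; 1 of them equals 21  true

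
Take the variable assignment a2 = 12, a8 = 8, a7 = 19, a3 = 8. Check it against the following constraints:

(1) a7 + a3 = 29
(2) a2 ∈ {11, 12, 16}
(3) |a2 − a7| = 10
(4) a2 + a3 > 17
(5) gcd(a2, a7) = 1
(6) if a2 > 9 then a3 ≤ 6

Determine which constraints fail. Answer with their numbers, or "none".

(1) a7 + a3 = 19 + 8 = 27, not 29 — fails.
(2) a2 = 12 is in {11, 12, 16} — holds.
(3) |12 − 19| = 7, not 10 — fails.
(4) a2 + a3 = 12 + 8 = 20; 20 > 17 — holds.
(5) gcd(12, 19) = 1 — holds.
(6) a2 = 12 > 9, so we need a3 ≤ 6; but a3 = 8 > 6 — fails.

Constraints 1, 3, and 6 are violated.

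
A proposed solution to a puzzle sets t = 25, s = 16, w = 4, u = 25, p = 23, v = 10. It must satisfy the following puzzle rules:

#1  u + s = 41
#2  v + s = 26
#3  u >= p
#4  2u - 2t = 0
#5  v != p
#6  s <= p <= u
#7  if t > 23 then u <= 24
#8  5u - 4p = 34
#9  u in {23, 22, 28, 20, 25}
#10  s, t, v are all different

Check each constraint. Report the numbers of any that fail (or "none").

Constraints 7, 8 do not hold.

#1 u + s = 25 + 16 = 41 — holds.
#2 v + s = 10 + 16 = 26 — holds.
#3 u = 25, p = 23; 25 ≥ 23 — holds.
#4 2u - 2t = 2(25) - 2(25) = 0 — holds.
#5 v = 10, p = 23; distinct — holds.
#6 values 16 <= 23 <= 25 — holds.
#7 t = 25 > 23, so we need u ≤ 24; but u = 25 > 24 — does not hold.
#8 5u - 4p = 5(25) - 4(23) = 33, not 34 — does not hold.
#9 u = 25 is in {23, 22, 28, 20, 25} — holds.
#10 values 16, 25, 10 are pairwise distinct — holds.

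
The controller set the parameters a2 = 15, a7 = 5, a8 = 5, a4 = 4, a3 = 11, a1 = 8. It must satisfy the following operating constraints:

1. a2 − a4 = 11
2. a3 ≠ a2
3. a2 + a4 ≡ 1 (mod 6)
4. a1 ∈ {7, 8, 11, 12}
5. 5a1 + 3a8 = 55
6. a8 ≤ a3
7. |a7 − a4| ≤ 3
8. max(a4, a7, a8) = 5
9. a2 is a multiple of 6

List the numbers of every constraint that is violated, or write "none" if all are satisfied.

1. a2 − a4 = 15 − 4 = 11  ✔
2. a3 = 11, a2 = 15; distinct  ✔
3. a2 + a4 = 19; 19 mod 6 = 1  ✔
4. a1 = 8 is in {7, 8, 11, 12}  ✔
5. 5a1 + 3a8 = 5(8) + 3(5) = 55  ✔
6. a8 = 5, a3 = 11; 5 ≤ 11  ✔
7. |5 − 4| = 1; 1 ≤ 3  ✔
8. max(4, 5, 5) = 5  ✔
9. 15 = 6×2 + 3, so 6 does not divide 15  ✘

Violated: 9.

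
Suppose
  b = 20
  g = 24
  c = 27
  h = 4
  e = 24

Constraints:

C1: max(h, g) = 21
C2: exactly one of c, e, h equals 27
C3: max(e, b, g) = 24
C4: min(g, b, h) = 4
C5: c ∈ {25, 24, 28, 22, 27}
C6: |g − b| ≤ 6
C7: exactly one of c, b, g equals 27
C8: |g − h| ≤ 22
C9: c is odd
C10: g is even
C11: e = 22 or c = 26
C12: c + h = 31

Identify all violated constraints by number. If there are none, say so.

Constraints 1 and 11 do not hold.

C1: max(4, 24) = 24, not 21 — violated.
C2: c=27, e=24, h=4; 1 of them equals 27 — OK.
C3: max(24, 20, 24) = 24 — OK.
C4: min(24, 20, 4) = 4 — OK.
C5: c = 27 is in {25, 24, 28, 22, 27} — OK.
C6: |24 − 20| = 4; 4 ≤ 6 — OK.
C7: c=27, b=20, g=24; 1 of them equals 27 — OK.
C8: |24 − 4| = 20; 20 ≤ 22 — OK.
C9: c = 27 is odd — OK.
C10: g = 24 is even — OK.
C11: e = 24 ≠ 22 and c = 27 ≠ 26; both disjuncts false — violated.
C12: c + h = 27 + 4 = 31 — OK.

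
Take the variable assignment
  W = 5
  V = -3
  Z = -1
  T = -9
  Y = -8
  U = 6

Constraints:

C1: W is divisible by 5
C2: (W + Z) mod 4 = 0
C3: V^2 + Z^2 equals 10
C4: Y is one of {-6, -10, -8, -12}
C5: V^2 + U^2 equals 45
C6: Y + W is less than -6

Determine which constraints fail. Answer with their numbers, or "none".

No — constraint 6 is not satisfied.

C1: 5 / 5 = 1, so 5 divides 5 — OK.
C2: W + Z = 4; 4 mod 4 = 0 — OK.
C3: V^2 + Z^2 = (-3)^2 + (-1)^2 = 9 + 1 = 10 — OK.
C4: Y = -8 is in {-6, -10, -8, -12} — OK.
C5: V^2 + U^2 = (-3)^2 + 6^2 = 9 + 36 = 45 — OK.
C6: Y + W = -8 + 5 = -3; -3 ≥ -6, bound -6 not met — violated.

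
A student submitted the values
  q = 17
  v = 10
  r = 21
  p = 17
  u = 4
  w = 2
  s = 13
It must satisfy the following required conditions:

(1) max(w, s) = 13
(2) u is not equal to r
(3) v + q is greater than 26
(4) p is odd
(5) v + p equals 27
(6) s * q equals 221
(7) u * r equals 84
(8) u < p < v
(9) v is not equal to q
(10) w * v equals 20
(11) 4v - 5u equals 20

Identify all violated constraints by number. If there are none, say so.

(1) max(2, 13) = 13 — satisfied.
(2) u = 4, r = 21; distinct — satisfied.
(3) v + q = 10 + 17 = 27; 27 > 26 — satisfied.
(4) p = 17 is odd — satisfied.
(5) v + p = 10 + 17 = 27 — satisfied.
(6) s * q = 13 * 17 = 221 — satisfied.
(7) u * r = 4 * 21 = 84 — satisfied.
(8) values 4, 17, 10; p = 17 is not < v = 10 — violated.
(9) v = 10, q = 17; distinct — satisfied.
(10) w * v = 2 * 10 = 20 — satisfied.
(11) 4v - 5u = 4(10) - 5(4) = 20 — satisfied.

Violated: 8.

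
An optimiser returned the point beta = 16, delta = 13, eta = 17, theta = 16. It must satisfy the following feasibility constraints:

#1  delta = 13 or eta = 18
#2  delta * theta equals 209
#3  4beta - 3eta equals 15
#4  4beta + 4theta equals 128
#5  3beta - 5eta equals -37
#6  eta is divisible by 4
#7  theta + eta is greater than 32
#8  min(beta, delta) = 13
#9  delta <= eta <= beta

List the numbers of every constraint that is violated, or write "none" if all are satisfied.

Violated: 2, 3, 6, and 9.

#1 delta = 13 = 13 (first disjunct) — OK.
#2 delta * theta = 13 * 16 = 208, not 209 — violated.
#3 4beta - 3eta = 4(16) - 3(17) = 13, not 15 — violated.
#4 4beta + 4theta = 4(16) + 4(16) = 128 — OK.
#5 3beta - 5eta = 3(16) - 5(17) = -37 — OK.
#6 17 = 4*4 + 1, so 4 does not divide 17 — violated.
#7 theta + eta = 16 + 17 = 33; 33 > 32 — OK.
#8 min(16, 13) = 13 — OK.
#9 values 13, 17, 16; eta = 17 is not <= beta = 16 — violated.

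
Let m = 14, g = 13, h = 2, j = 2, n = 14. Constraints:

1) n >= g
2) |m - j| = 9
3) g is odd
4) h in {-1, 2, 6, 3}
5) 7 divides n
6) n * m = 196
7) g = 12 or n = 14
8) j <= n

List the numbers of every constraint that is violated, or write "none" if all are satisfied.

No — constraint 2 is not satisfied.

1) n = 14, g = 13; 14 ≥ 13 — OK.
2) |14 - 2| = 12, not 9 — violated.
3) g = 13 is odd — OK.
4) h = 2 is in {-1, 2, 6, 3} — OK.
5) 14 / 7 = 2, so 7 divides 14 — OK.
6) n * m = 14 * 14 = 196 — OK.
7) g = 13 ≠ 12, but n = 14 = 14 (second disjunct) — OK.
8) j = 2, n = 14; 2 ≤ 14 — OK.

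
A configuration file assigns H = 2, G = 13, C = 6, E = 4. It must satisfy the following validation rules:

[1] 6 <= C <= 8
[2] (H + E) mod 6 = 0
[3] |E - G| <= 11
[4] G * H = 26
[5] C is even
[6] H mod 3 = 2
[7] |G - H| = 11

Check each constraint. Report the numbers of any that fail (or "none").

[1] C = 6 lies in [6, 8] — holds.
[2] H + E = 6; 6 mod 6 = 0 — holds.
[3] |4 - 13| = 9; 9 ≤ 11 — holds.
[4] G * H = 13 * 2 = 26 — holds.
[5] C = 6 is even — holds.
[6] 2 mod 3 = 2 — holds.
[7] |13 - 2| = 11 — holds.

Yes — all constraints hold.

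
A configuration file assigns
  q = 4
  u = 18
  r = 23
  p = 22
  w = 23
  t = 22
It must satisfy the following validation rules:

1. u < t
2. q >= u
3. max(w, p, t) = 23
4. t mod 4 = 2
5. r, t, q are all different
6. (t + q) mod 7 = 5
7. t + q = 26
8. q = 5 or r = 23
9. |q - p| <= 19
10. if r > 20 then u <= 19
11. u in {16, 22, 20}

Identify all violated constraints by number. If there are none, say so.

Violated: 2, 11.

1. u = 18, t = 22; 18 < 22 — satisfied.
2. q = 4, u = 18; 4 < 18 (want ≥) — violated.
3. max(23, 22, 22) = 23 — satisfied.
4. 22 mod 4 = 2 — satisfied.
5. values 23, 22, 4 are pairwise distinct — satisfied.
6. t + q = 26; 26 mod 7 = 5 — satisfied.
7. t + q = 22 + 4 = 26 — satisfied.
8. q = 4 ≠ 5, but r = 23 = 23 (second disjunct) — satisfied.
9. |4 - 22| = 18; 18 ≤ 19 — satisfied.
10. r = 23 > 20, so we need u ≤ 19; u = 18 ≤ 19 — satisfied.
11. u = 18 is not in {16, 22, 20} — violated.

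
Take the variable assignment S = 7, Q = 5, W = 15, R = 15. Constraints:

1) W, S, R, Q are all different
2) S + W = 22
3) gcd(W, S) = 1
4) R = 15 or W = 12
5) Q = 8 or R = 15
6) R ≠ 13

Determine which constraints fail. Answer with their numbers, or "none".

Constraint 1 does not hold.

1) W = R = 15, not all different — does not hold.
2) S + W = 7 + 15 = 22 — holds.
3) gcd(15, 7) = 1 — holds.
4) R = 15 = 15 (first disjunct) — holds.
5) Q = 5 ≠ 8, but R = 15 = 15 (second disjunct) — holds.
6) R = 15, and 15 ≠ 13 — holds.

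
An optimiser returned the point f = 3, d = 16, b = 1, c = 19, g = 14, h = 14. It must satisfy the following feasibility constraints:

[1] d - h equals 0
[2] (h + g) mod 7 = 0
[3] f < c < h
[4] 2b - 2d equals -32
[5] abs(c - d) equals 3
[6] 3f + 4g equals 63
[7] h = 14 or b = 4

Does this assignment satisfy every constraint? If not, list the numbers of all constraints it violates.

[1] d - h = 16 - 14 = 2, not 0  FAIL
[2] h + g = 28; 28 mod 7 = 0  OK
[3] values 3, 19, 14; c = 19 is not < h = 14  FAIL
[4] 2b - 2d = 2(1) - 2(16) = -30, not -32  FAIL
[5] abs(19 - 16) = 3  OK
[6] 3f + 4g = 3(3) + 4(14) = 65, not 63  FAIL
[7] h = 14 = 14 (first disjunct)  OK

The assignment fails constraints 1, 3, 4, 6.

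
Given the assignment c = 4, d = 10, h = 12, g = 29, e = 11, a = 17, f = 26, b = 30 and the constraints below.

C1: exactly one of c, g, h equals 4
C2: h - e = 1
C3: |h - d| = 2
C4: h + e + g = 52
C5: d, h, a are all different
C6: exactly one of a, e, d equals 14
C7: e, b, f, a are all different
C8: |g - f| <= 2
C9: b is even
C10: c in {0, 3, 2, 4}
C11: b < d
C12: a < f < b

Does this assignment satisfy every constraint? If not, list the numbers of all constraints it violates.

C1: c=4, g=29, h=12; 1 of them equals 4 — holds.
C2: h - e = 12 - 11 = 1 — holds.
C3: |12 - 10| = 2 — holds.
C4: h + e + g = 12 + 11 + 29 = 52 — holds.
C5: values 10, 12, 17 are pairwise distinct — holds.
C6: a=17, e=11, d=10; 0 of them equal 14, not exactly one — does not hold.
C7: values 11, 30, 26, 17 are pairwise distinct — holds.
C8: |29 - 26| = 3; 3 > 2, exceeds bound 2 — does not hold.
C9: b = 30 is even — holds.
C10: c = 4 is in {0, 3, 2, 4} — holds.
C11: b = 30, d = 10; 30 ≥ 10 (want <) — does not hold.
C12: values 17 < 26 < 30 — holds.

Constraints 6, 8, 11 do not hold.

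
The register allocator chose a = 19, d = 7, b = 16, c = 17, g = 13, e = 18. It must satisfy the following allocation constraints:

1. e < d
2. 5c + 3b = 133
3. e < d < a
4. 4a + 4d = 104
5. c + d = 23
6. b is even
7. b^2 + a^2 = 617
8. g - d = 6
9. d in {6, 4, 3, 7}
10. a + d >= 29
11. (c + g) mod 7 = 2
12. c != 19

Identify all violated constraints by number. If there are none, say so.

1. e = 18, d = 7; 18 ≥ 7 (want <) — violated.
2. 5c + 3b = 5(17) + 3(16) = 133 — satisfied.
3. values 18, 7, 19; e = 18 is not < d = 7 — violated.
4. 4a + 4d = 4(19) + 4(7) = 104 — satisfied.
5. c + d = 17 + 7 = 24, not 23 — violated.
6. b = 16 is even — satisfied.
7. b^2 + a^2 = 16^2 + 19^2 = 256 + 361 = 617 — satisfied.
8. g - d = 13 - 7 = 6 — satisfied.
9. d = 7 is in {6, 4, 3, 7} — satisfied.
10. a + d = 19 + 7 = 26; 26 < 29, bound 29 not met — violated.
11. c + g = 30; 30 mod 7 = 2 — satisfied.
12. c = 17, and 17 ≠ 19 — satisfied.

The assignment fails constraints 1, 3, 5, and 10.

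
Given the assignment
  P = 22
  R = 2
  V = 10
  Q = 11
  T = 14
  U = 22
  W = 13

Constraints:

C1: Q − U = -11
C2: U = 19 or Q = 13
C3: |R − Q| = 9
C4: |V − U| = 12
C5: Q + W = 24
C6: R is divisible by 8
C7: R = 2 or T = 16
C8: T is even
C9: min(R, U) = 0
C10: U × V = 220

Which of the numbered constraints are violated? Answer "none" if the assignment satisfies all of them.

C1: Q − U = 11 − 22 = -11 — OK.
C2: U = 22 ≠ 19 and Q = 11 ≠ 13; both disjuncts false — violated.
C3: |2 − 11| = 9 — OK.
C4: |10 − 22| = 12 — OK.
C5: Q + W = 11 + 13 = 24 — OK.
C6: 2 = 8×0 + 2, so 8 does not divide 2 — violated.
C7: R = 2 = 2 (first disjunct) — OK.
C8: T = 14 is even — OK.
C9: min(2, 22) = 2, not 0 — violated.
C10: U × V = 22 × 10 = 220 — OK.

The assignment fails constraints 2, 6, and 9.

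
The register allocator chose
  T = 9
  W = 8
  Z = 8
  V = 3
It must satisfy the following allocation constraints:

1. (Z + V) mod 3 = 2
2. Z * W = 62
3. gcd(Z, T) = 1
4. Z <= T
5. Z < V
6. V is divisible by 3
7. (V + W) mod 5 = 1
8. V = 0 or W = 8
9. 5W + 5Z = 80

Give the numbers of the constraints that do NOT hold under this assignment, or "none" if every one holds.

Constraints 2 and 5 are violated.

1. Z + V = 11; 11 mod 3 = 2 — satisfied.
2. Z * W = 8 * 8 = 64, not 62 — violated.
3. gcd(8, 9) = 1 — satisfied.
4. Z = 8, T = 9; 8 ≤ 9 — satisfied.
5. Z = 8, V = 3; 8 ≥ 3 (want <) — violated.
6. 3 / 3 = 1, so 3 divides 3 — satisfied.
7. V + W = 11; 11 mod 5 = 1 — satisfied.
8. V = 3 ≠ 0, but W = 8 = 8 (second disjunct) — satisfied.
9. 5W + 5Z = 5(8) + 5(8) = 80 — satisfied.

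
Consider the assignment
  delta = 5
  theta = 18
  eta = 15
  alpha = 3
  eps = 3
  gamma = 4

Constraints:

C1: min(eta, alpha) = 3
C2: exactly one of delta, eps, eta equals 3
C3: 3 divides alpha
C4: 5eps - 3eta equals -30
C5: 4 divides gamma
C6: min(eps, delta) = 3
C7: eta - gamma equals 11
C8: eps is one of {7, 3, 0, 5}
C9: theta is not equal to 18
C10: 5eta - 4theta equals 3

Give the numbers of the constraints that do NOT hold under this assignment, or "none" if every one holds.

C1: min(15, 3) = 3  OK
C2: delta=5, eps=3, eta=15; 1 of them equals 3  OK
C3: 3 / 3 = 1, so 3 divides 3  OK
C4: 5eps - 3eta = 5(3) - 3(15) = -30  OK
C5: 4 / 4 = 1, so 4 divides 4  OK
C6: min(3, 5) = 3  OK
C7: eta - gamma = 15 - 4 = 11  OK
C8: eps = 3 is in {7, 3, 0, 5}  OK
C9: theta = 18, but 18 is required to differ  FAIL
C10: 5eta - 4theta = 5(15) - 4(18) = 3  OK

No — constraint 9 is not satisfied.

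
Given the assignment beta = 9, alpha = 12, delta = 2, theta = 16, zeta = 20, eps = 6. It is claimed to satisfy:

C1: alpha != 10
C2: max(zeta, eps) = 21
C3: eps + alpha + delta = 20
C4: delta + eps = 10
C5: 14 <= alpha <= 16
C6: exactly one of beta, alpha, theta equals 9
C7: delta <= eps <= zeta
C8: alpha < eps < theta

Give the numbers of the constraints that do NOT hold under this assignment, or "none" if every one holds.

C1: alpha = 12, and 12 ≠ 10  ✔
C2: max(20, 6) = 20, not 21  ✘
C3: eps + alpha + delta = 6 + 12 + 2 = 20  ✔
C4: delta + eps = 2 + 6 = 8, not 10  ✘
C5: alpha = 12 is outside [14, 16]  ✘
C6: beta=9, alpha=12, theta=16; 1 of them equals 9  ✔
C7: values 2 <= 6 <= 20  ✔
C8: values 12, 6, 16; alpha = 12 is not < eps = 6  ✘

Constraints 2, 4, 5, and 8 are violated.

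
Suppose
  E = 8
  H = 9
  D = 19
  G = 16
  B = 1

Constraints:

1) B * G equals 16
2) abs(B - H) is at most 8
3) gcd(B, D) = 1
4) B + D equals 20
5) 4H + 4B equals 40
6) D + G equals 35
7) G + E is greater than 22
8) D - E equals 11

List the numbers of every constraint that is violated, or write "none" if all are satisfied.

1) B * G = 1 * 16 = 16 — holds.
2) abs(1 - 9) = 8; 8 ≤ 8 — holds.
3) gcd(1, 19) = 1 — holds.
4) B + D = 1 + 19 = 20 — holds.
5) 4H + 4B = 4(9) + 4(1) = 40 — holds.
6) D + G = 19 + 16 = 35 — holds.
7) G + E = 16 + 8 = 24; 24 > 22 — holds.
8) D - E = 19 - 8 = 11 — holds.

Yes — all constraints hold.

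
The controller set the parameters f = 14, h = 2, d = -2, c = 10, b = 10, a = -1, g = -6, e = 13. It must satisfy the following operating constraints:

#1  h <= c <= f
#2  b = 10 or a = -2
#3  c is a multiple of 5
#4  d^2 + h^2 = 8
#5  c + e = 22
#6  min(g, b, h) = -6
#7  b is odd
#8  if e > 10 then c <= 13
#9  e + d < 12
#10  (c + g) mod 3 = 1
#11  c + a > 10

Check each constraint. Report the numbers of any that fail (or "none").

#1 values 2 <= 10 <= 14 — OK.
#2 b = 10 = 10 (first disjunct) — OK.
#3 10 / 5 = 2, so 5 divides 10 — OK.
#4 d^2 + h^2 = (-2)^2 + 2^2 = 4 + 4 = 8 — OK.
#5 c + e = 10 + 13 = 23, not 22 — violated.
#6 min(-6, 10, 2) = -6 — OK.
#7 b = 10 is even — violated.
#8 e = 13 > 10, so we need c ≤ 13; c = 10 ≤ 13 — OK.
#9 e + d = 13 + (-2) = 11; 11 < 12 — OK.
#10 c + g = 4; 4 mod 3 = 1 — OK.
#11 c + a = 10 + (-1) = 9; 9 ≤ 10, bound 10 not met — violated.

Constraints 5, 7, 11 are violated.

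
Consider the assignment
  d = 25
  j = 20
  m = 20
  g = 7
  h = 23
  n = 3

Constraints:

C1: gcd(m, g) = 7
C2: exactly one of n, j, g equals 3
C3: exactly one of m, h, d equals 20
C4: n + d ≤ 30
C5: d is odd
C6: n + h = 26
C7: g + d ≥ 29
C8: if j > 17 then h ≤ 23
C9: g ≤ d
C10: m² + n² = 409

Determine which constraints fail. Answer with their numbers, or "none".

The assignment fails constraint 1.

C1: gcd(20, 7) = 1, not 7  FAIL
C2: n=3, j=20, g=7; 1 of them equals 3  OK
C3: m=20, h=23, d=25; 1 of them equals 20  OK
C4: n + d = 3 + 25 = 28; 28 ≤ 30  OK
C5: d = 25 is odd  OK
C6: n + h = 3 + 23 = 26  OK
C7: g + d = 7 + 25 = 32; 32 ≥ 29  OK
C8: j = 20 > 17, so we need h ≤ 23; h = 23 ≤ 23  OK
C9: g = 7, d = 25; 7 ≤ 25  OK
C10: m² + n² = 20² + 3² = 400 + 9 = 409  OK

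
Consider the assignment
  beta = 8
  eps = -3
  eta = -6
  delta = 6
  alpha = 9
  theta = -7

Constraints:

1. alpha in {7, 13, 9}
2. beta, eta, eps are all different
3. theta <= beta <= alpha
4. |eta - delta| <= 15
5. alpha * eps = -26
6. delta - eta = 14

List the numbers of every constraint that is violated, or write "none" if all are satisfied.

The assignment fails constraints 5 and 6.

1. alpha = 9 is in {7, 13, 9}  holds
2. values 8, -6, -3 are pairwise distinct  holds
3. values -7 <= 8 <= 9  holds
4. |-6 - 6| = 12; 12 ≤ 15  holds
5. alpha * eps = 9 * (-3) = -27, not -26  fails
6. delta - eta = 6 - (-6) = 12, not 14  fails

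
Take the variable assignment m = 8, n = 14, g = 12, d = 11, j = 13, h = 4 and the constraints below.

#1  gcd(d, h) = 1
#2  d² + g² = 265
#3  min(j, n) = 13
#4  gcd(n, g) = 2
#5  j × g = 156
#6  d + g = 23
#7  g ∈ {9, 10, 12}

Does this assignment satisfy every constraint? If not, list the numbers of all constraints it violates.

#1 gcd(11, 4) = 1 — satisfied.
#2 d² + g² = 11² + 12² = 121 + 144 = 265 — satisfied.
#3 min(13, 14) = 13 — satisfied.
#4 gcd(14, 12) = 2 — satisfied.
#5 j × g = 13 × 12 = 156 — satisfied.
#6 d + g = 11 + 12 = 23 — satisfied.
#7 g = 12 is in {9, 10, 12} — satisfied.

No violations.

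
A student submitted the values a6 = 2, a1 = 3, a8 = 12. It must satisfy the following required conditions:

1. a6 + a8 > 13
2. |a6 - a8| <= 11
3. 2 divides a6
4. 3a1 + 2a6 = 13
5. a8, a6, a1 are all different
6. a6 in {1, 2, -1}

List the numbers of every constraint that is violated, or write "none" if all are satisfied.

1. a6 + a8 = 2 + 12 = 14; 14 > 13  yes
2. |2 - 12| = 10; 10 ≤ 11  yes
3. 2 / 2 = 1, so 2 divides 2  yes
4. 3a1 + 2a6 = 3(3) + 2(2) = 13  yes
5. values 12, 2, 3 are pairwise distinct  yes
6. a6 = 2 is in {1, 2, -1}  yes

All constraints are satisfied.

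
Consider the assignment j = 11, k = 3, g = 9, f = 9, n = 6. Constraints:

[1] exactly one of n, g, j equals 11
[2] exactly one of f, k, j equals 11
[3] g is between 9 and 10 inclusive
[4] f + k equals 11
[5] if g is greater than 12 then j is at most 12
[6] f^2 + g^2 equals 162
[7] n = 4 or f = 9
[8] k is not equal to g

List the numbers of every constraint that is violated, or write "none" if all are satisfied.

Constraint 4 is violated.

[1] n=6, g=9, j=11; 1 of them equals 11 — satisfied.
[2] f=9, k=3, j=11; 1 of them equals 11 — satisfied.
[3] g = 9 lies in [9, 10] — satisfied.
[4] f + k = 9 + 3 = 12, not 11 — violated.
[5] g = 9, not > 12; antecedent false, conditional vacuously true — satisfied.
[6] f^2 + g^2 = 9^2 + 9^2 = 81 + 81 = 162 — satisfied.
[7] n = 6 ≠ 4, but f = 9 = 9 (second disjunct) — satisfied.
[8] k = 3, g = 9; distinct — satisfied.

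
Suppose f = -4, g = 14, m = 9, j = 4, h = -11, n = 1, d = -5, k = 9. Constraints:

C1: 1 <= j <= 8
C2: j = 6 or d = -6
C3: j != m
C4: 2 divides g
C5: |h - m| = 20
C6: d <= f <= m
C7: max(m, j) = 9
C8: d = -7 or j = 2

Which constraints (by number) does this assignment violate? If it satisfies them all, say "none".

Constraints 2 and 8 do not hold.

C1: j = 4 lies in [1, 8] — OK.
C2: j = 4 ≠ 6 and d = -5 ≠ -6; both disjuncts false — violated.
C3: j = 4, m = 9; distinct — OK.
C4: 14 / 2 = 7, so 2 divides 14 — OK.
C5: |-11 - 9| = 20 — OK.
C6: values -5 <= -4 <= 9 — OK.
C7: max(9, 4) = 9 — OK.
C8: d = -5 ≠ -7 and j = 4 ≠ 2; both disjuncts false — violated.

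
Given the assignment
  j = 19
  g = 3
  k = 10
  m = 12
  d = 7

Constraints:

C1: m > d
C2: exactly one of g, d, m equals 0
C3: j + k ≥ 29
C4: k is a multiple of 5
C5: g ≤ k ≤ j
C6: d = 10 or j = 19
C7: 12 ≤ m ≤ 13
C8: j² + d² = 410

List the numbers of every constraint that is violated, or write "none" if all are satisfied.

The assignment fails constraint 2.

C1: m = 12, d = 7; 12 > 7 — holds.
C2: g=3, d=7, m=12; 0 of them equal 0, not exactly one — fails.
C3: j + k = 19 + 10 = 29; 29 ≥ 29 — holds.
C4: 10 / 5 = 2, so 5 divides 10 — holds.
C5: values 3 ≤ 10 ≤ 19 — holds.
C6: d = 7 ≠ 10, but j = 19 = 19 (second disjunct) — holds.
C7: m = 12 lies in [12, 13] — holds.
C8: j² + d² = 19² + 7² = 361 + 49 = 410 — holds.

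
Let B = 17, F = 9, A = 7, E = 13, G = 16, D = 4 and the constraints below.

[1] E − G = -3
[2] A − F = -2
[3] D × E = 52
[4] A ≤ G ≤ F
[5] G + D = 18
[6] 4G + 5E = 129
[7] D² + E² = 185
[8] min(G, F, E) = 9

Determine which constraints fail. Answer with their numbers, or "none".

[1] E − G = 13 − 16 = -3 — OK.
[2] A − F = 7 − 9 = -2 — OK.
[3] D × E = 4 × 13 = 52 — OK.
[4] values 7, 16, 9; G = 16 is not ≤ F = 9 — violated.
[5] G + D = 16 + 4 = 20, not 18 — violated.
[6] 4G + 5E = 4(16) + 5(13) = 129 — OK.
[7] D² + E² = 4² + 13² = 16 + 169 = 185 — OK.
[8] min(16, 9, 13) = 9 — OK.

The assignment fails constraints 4, 5.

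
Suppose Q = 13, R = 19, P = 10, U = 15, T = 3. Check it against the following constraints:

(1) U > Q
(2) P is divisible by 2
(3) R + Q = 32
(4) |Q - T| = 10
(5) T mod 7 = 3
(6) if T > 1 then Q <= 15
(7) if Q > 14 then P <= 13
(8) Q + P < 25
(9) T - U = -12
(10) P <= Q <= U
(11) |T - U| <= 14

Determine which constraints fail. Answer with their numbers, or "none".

Yes — all constraints hold.

(1) U = 15, Q = 13; 15 > 13  true
(2) 10 / 2 = 5, so 2 divides 10  true
(3) R + Q = 19 + 13 = 32  true
(4) |13 - 3| = 10  true
(5) 3 mod 7 = 3  true
(6) T = 3 > 1, so we need Q ≤ 15; Q = 13 ≤ 15  true
(7) Q = 13, not > 14; antecedent false, conditional vacuously true  true
(8) Q + P = 13 + 10 = 23; 23 < 25  true
(9) T - U = 3 - 15 = -12  true
(10) values 10 <= 13 <= 15  true
(11) |3 - 15| = 12; 12 ≤ 14  true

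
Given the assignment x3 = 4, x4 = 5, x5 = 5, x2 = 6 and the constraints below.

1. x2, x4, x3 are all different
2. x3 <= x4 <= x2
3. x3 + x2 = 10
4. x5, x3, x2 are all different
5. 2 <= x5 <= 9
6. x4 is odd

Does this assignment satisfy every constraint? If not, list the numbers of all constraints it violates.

Yes — all constraints hold.

1. values 6, 5, 4 are pairwise distinct  ✓
2. values 4 <= 5 <= 6  ✓
3. x3 + x2 = 4 + 6 = 10  ✓
4. values 5, 4, 6 are pairwise distinct  ✓
5. x5 = 5 lies in [2, 9]  ✓
6. x4 = 5 is odd  ✓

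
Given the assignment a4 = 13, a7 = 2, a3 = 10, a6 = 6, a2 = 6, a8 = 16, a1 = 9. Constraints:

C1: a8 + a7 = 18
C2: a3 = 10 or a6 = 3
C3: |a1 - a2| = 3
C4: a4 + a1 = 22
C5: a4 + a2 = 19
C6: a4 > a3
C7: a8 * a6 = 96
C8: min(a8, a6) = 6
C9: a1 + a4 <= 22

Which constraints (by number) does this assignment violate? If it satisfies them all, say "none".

C1: a8 + a7 = 16 + 2 = 18 — holds.
C2: a3 = 10 = 10 (first disjunct) — holds.
C3: |9 - 6| = 3 — holds.
C4: a4 + a1 = 13 + 9 = 22 — holds.
C5: a4 + a2 = 13 + 6 = 19 — holds.
C6: a4 = 13, a3 = 10; 13 > 10 — holds.
C7: a8 * a6 = 16 * 6 = 96 — holds.
C8: min(16, 6) = 6 — holds.
C9: a1 + a4 = 9 + 13 = 22; 22 ≤ 22 — holds.

Yes — all constraints hold.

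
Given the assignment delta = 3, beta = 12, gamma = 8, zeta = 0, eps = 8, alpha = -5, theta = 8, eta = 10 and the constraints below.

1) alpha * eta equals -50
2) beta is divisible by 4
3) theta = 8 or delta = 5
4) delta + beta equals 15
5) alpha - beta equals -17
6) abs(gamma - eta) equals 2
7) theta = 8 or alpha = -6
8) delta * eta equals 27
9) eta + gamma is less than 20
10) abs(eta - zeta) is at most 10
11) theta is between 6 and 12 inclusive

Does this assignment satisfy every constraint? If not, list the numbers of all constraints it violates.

1) alpha * eta = -5 * 10 = -50 — holds.
2) 12 / 4 = 3, so 4 divides 12 — holds.
3) theta = 8 = 8 (first disjunct) — holds.
4) delta + beta = 3 + 12 = 15 — holds.
5) alpha - beta = -5 - 12 = -17 — holds.
6) abs(8 - 10) = 2 — holds.
7) theta = 8 = 8 (first disjunct) — holds.
8) delta * eta = 3 * 10 = 30, not 27 — fails.
9) eta + gamma = 10 + 8 = 18; 18 < 20 — holds.
10) abs(10 - 0) = 10; 10 ≤ 10 — holds.
11) theta = 8 lies in [6, 12] — holds.

Constraint 8 is violated.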